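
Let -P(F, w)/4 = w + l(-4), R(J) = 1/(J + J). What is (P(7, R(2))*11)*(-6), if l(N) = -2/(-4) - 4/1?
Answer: -858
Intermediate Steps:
l(N) = -7/2 (l(N) = -2*(-¼) - 4*1 = ½ - 4 = -7/2)
R(J) = 1/(2*J)
P(F, w) = 14 - 4*w (P(F, w) = -4*(w - 7/2) = -4*(-7/2 + w) = 14 - 4*w)
(P(7, R(2))*11)*(-6) = ((14 - 2/2)*11)*(-6) = ((14 - 4*¼)*11)*(-6) = ((14 - 1)*11)*(-6) = (13*11)*(-6) = 143*(-6) = -858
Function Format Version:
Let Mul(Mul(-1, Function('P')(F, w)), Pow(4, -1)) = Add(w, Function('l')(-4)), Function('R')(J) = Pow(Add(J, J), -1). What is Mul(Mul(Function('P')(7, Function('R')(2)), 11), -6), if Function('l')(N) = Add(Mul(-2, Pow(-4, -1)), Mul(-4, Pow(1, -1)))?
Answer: -858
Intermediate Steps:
Function('l')(N) = Rational(-7, 2) (Function('l')(N) = Add(Mul(-2, Rational(-1, 4)), Mul(-4, 1)) = Add(Rational(1, 2), -4) = Rational(-7, 2))
Function('R')(J) = Mul(Rational(1, 2), Pow(J, -1)) (Function('R')(J) = Pow(Mul(2, J), -1) = Mul(Rational(1, 2), Pow(J, -1)))
Function('P')(F, w) = Add(14, Mul(-4, w)) (Function('P')(F, w) = Mul(-4, Add(w, Rational(-7, 2))) = Mul(-4, Add(Rational(-7, 2), w)) = Add(14, Mul(-4, w)))
Mul(Mul(Function('P')(7, Function('R')(2)), 11), -6) = Mul(Mul(Add(14, Mul(-4, Mul(Rational(1, 2), Pow(2, -1)))), 11), -6) = Mul(Mul(Add(14, Mul(-4, Mul(Rational(1, 2), Rational(1, 2)))), 11), -6) = Mul(Mul(Add(14, Mul(-4, Rational(1, 4))), 11), -6) = Mul(Mul(Add(14, -1), 11), -6) = Mul(Mul(13, 11), -6) = Mul(143, -6) = -858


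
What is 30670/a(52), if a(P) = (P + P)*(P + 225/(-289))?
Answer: 4431815/769756 ≈ 5.7574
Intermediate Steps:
a(P) = 2*P*(-225/289 + P) (a(P) = (2*P)*(P + 225*(-1/289)) = (2*P)*(P - 225/289) = (2*P)*(-225/289 + P) = 2*P*(-225/289 + P))
30670/a(52) = 30670/(((2/289)*52*(-225 + 289*52))) = 30670/(((2/289)*52*(-225 + 15028))) = 30670/(((2/289)*52*14803)) = 30670/(1539512/289) = 30670*(289/1539512) = 4431815/769756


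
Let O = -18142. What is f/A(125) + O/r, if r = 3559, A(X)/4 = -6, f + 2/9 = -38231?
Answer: 1220665607/768744 ≈ 1587.9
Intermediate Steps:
f = -344081/9 (f = -2/9 - 38231 = -344081/9 ≈ -38231.)
A(X) = -24 (A(X) = 4*(-6) = -24)
f/A(125) + O/r = -344081/9/(-24) - 18142/3559 = -344081/9*(-1/24) - 18142*1/3559 = 344081/216 - 18142/3559 = 1220665607/768744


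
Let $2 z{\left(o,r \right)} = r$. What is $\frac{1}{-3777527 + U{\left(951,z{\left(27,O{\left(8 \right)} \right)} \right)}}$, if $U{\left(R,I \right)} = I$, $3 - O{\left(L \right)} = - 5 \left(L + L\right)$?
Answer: $- \frac{2}{7554971} \approx -2.6473 \cdot 10^{-7}$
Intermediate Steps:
$O{\left(L \right)} = 3 + 10 L$ ($O{\left(L \right)} = 3 - - 5 \left(L + L\right) = 3 - - 5 \cdot 2 L = 3 - - 10 L = 3 + 10 L$)
$z{\left(o,r \right)} = \frac{r}{2}$
$\frac{1}{-3777527 + U{\left(951,z{\left(27,O{\left(8 \right)} \right)} \right)}} = \frac{1}{-3777527 + \frac{3 + 10 \cdot 8}{2}} = \frac{1}{-3777527 + \frac{3 + 80}{2}} = \frac{1}{-3777527 + \frac{1}{2} \cdot 83} = \frac{1}{-3777527 + \frac{83}{2}} = \frac{1}{- \frac{7554971}{2}} = - \frac{2}{7554971}$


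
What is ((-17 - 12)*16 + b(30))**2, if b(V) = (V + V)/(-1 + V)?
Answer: 179452816/841 ≈ 2.1338e+5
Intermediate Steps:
b(V) = 2*V/(-1 + V) (b(V) = (2*V)/(-1 + V) = 2*V/(-1 + V))
((-17 - 12)*16 + b(30))**2 = ((-17 - 12)*16 + 2*30/(-1 + 30))**2 = (-29*16 + 2*30/29)**2 = (-464 + 2*30*(1/29))**2 = (-464 + 60/29)**2 = (-13396/29)**2 = 179452816/841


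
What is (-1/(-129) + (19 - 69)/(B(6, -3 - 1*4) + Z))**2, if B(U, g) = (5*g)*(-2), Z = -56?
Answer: 10355524/815409 ≈ 12.700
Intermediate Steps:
B(U, g) = -10*g
(-1/(-129) + (19 - 69)/(B(6, -3 - 1*4) + Z))**2 = (-1/(-129) + (19 - 69)/(-10*(-3 - 1*4) - 56))**2 = (-1*(-1/129) - 50/(-10*(-3 - 4) - 56))**2 = (1/129 - 50/(-10*(-7) - 56))**2 = (1/129 - 50/(70 - 56))**2 = (1/129 - 50/14)**2 = (1/129 - 50*1/14)**2 = (1/129 - 25/7)**2 = (-3218/903)**2 = 10355524/815409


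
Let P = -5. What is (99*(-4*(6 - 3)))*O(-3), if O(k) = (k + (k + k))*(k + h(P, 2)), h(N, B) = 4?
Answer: 10692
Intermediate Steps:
O(k) = 3*k*(4 + k) (O(k) = (k + (k + k))*(k + 4) = (k + 2*k)*(4 + k) = (3*k)*(4 + k) = 3*k*(4 + k))
(99*(-4*(6 - 3)))*O(-3) = (99*(-4*(6 - 3)))*(3*(-3)*(4 - 3)) = (99*(-4*3))*(3*(-3)*1) = (99*(-12))*(-9) = -1188*(-9) = 10692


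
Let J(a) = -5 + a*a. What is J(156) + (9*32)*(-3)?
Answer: 23467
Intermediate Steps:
J(a) = -5 + a**2
J(156) + (9*32)*(-3) = (-5 + 156**2) + (9*32)*(-3) = (-5 + 24336) + 288*(-3) = 24331 - 864 = 23467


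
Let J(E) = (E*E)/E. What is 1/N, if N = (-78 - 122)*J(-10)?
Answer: 1/2000 ≈ 0.00050000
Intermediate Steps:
J(E) = E (J(E) = E²/E = E)
N = 2000 (N = (-78 - 122)*(-10) = -200*(-10) = 2000)
1/N = 1/2000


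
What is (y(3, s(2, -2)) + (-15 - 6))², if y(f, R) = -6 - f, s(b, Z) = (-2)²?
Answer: 900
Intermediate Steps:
s(b, Z) = 4
(y(3, s(2, -2)) + (-15 - 6))² = ((-6 - 1*3) + (-15 - 6))² = ((-6 - 3) - 21)² = (-9 - 21)² = (-30)² = 900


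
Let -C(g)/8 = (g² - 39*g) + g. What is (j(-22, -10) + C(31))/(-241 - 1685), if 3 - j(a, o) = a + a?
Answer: -1783/1926 ≈ -0.92575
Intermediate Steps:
j(a, o) = 3 - 2*a (j(a, o) = 3 - (a + a) = 3 - 2*a)
C(g) = -8*g² + 304*g (C(g) = -8*((g² - 39*g) + g) = -8*(g² - 38*g) = -8*g² + 304*g)
(j(-22, -10) + C(31))/(-241 - 1685) = ((3 - 2*(-22)) + 8*31*(38 - 1*31))/(-241 - 1685) = ((3 + 44) + 8*31*(38 - 31))/(-1926) = (47 + 8*31*7)*(-1/1926) = (47 + 1736)*(-1/1926) = 1783*(-1/1926) = -1783/1926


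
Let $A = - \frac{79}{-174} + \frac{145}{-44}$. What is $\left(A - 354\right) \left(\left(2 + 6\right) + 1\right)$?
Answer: $- \frac{4097967}{1276} \approx -3211.6$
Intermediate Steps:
$A = - \frac{10877}{3828}$ ($A = \left(-79\right) \left(- \frac{1}{174}\right) + 145 \left(- \frac{1}{44}\right) = \frac{79}{174} - \frac{145}{44} = - \frac{10877}{3828} \approx -2.8414$)
$\left(A - 354\right) \left(\left(2 + 6\right) + 1\right) = \left(- \frac{10877}{3828} - 354\right) \left(\left(2 + 6\right) + 1\right) = \left(- \frac{10877}{3828} - 354\right) \left(8 + 1\right) = \left(- \frac{1365989}{3828}\right) 9 = - \frac{4097967}{1276}$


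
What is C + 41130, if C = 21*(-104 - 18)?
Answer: 38568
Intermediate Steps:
C = -2562 (C = 21*(-122) = -2562)
C + 41130 = -2562 + 41130 = 38568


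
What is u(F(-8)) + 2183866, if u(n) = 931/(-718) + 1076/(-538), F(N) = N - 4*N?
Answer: 1568013421/718 ≈ 2.1839e+6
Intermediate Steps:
F(N) = -3*N
u(n) = -2367/718 (u(n) = 931*(-1/718) + 1076*(-1/538) = -931/718 - 2 = -2367/718)
u(F(-8)) + 2183866 = -2367/718 + 2183866 = 1568013421/718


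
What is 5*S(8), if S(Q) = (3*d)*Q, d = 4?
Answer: 480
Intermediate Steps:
S(Q) = 12*Q (S(Q) = (3*4)*Q = 12*Q)
5*S(8) = 5*(12*8) = 5*96 = 480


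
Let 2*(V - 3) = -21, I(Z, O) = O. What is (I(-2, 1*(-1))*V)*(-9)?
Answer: -135/2 ≈ -67.500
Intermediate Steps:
V = -15/2 (V = 3 + (½)*(-21) = 3 - 21/2 = -15/2 ≈ -7.5000)
(I(-2, 1*(-1))*V)*(-9) = ((1*(-1))*(-15/2))*(-9) = -1*(-15/2)*(-9) = (15/2)*(-9) = -135/2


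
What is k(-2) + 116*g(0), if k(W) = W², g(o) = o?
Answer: 4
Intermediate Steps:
k(-2) + 116*g(0) = (-2)² + 116*0 = 4 + 0 = 4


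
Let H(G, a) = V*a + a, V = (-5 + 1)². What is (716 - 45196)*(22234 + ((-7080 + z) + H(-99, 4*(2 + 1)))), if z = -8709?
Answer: -295747520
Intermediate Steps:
V = 16 (V = (-4)² = 16)
H(G, a) = 17*a (H(G, a) = 16*a + a = 17*a)
(716 - 45196)*(22234 + ((-7080 + z) + H(-99, 4*(2 + 1)))) = (716 - 45196)*(22234 + ((-7080 - 8709) + 17*(4*(2 + 1)))) = -44480*(22234 + (-15789 + 17*(4*3))) = -44480*(22234 + (-15789 + 17*12)) = -44480*(22234 + (-15789 + 204)) = -44480*(22234 - 15585) = -44480*6649 = -295747520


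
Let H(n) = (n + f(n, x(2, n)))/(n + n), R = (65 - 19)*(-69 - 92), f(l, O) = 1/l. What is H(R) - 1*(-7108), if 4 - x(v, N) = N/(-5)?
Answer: 779785901413/109697672 ≈ 7108.5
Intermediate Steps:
x(v, N) = 4 + N/5 (x(v, N) = 4 - N/(-5) = 4 - N*(-1)/5 = 4 - (-1)*N/5 = 4 + N/5)
R = -7406 (R = 46*(-161) = -7406)
H(n) = (n + 1/n)/(2*n) (H(n) = (n + 1/n)/(n + n) = (n + 1/n)/((2*n)) = (n + 1/n)*(1/(2*n)) = (n + 1/n)/(2*n))
H(R) - 1*(-7108) = (½)*(1 + (-7406)²)/(-7406)² - 1*(-7108) = (½)*(1/54848836)*(1 + 54848836) + 7108 = (½)*(1/54848836)*54848837 + 7108 = 54848837/109697672 + 7108 = 779785901413/109697672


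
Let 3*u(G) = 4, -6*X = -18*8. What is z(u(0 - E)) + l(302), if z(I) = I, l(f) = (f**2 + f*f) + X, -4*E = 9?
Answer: 547300/3 ≈ 1.8243e+5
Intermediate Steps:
X = 24 (X = -(-3)*8 = -1/6*(-144) = 24)
E = -9/4 (E = -1/4*9 = -9/4 ≈ -2.2500)
u(G) = 4/3 (u(G) = (1/3)*4 = 4/3)
l(f) = 24 + 2*f**2 (l(f) = (f**2 + f*f) + 24 = (f**2 + f**2) + 24 = 2*f**2 + 24 = 24 + 2*f**2)
z(u(0 - E)) + l(302) = 4/3 + (24 + 2*302**2) = 4/3 + (24 + 2*91204) = 4/3 + (24 + 182408) = 4/3 + 182432 = 547300/3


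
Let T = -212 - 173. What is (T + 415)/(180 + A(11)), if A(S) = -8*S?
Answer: 15/46 ≈ 0.32609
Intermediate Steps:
T = -385
(T + 415)/(180 + A(11)) = (-385 + 415)/(180 - 8*11) = 30/(180 - 88) = 30/92 = 30*(1/92) = 15/46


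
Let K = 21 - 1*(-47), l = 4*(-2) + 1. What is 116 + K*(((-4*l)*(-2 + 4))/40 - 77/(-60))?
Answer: 4477/15 ≈ 298.47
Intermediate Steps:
l = -7 (l = -8 + 1 = -7)
K = 68 (K = 21 + 47 = 68)
116 + K*(((-4*l)*(-2 + 4))/40 - 77/(-60)) = 116 + 68*(((-4*(-7))*(-2 + 4))/40 - 77/(-60)) = 116 + 68*((28*2)*(1/40) - 77*(-1/60)) = 116 + 68*(56*(1/40) + 77/60) = 116 + 68*(7/5 + 77/60) = 116 + 68*(161/60) = 116 + 2737/15 = 4477/15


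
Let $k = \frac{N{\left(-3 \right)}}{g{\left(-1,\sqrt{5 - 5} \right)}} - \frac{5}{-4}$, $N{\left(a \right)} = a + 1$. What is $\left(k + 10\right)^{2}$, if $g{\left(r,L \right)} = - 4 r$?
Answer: $\frac{1849}{16} \approx 115.56$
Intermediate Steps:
$N{\left(a \right)} = 1 + a$
$k = \frac{3}{4}$ ($k = \frac{1 - 3}{\left(-4\right) \left(-1\right)} - \frac{5}{-4} = - \frac{2}{4} - - \frac{5}{4} = \left(-2\right) \frac{1}{4} + \frac{5}{4} = - \frac{1}{2} + \frac{5}{4} = \frac{3}{4} \approx 0.75$)
$\left(k + 10\right)^{2} = \left(\frac{3}{4} + 10\right)^{2} = \left(\frac{43}{4}\right)^{2} = \frac{1849}{16}$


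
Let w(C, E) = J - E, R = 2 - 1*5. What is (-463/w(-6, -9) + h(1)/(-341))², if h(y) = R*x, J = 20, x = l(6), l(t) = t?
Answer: 24762484321/97792321 ≈ 253.22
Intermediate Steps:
x = 6
R = -3 (R = 2 - 5 = -3)
h(y) = -18 (h(y) = -3*6 = -18)
w(C, E) = 20 - E
(-463/w(-6, -9) + h(1)/(-341))² = (-463/(20 - 1*(-9)) - 18/(-341))² = (-463/(20 + 9) - 18*(-1/341))² = (-463/29 + 18/341)² = (-157361/9889)² = 24762484321/97792321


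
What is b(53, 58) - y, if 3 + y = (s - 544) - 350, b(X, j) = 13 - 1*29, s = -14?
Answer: 895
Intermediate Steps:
b(X, j) = -16 (b(X, j) = 13 - 29 = -16)
y = -911 (y = -3 + ((-14 - 544) - 350) = -3 + (-558 - 350) = -3 - 908 = -911)
b(53, 58) - y = -16 - 1*(-911) = -16 + 911 = 895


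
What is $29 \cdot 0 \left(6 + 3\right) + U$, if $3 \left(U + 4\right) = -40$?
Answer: $- \frac{52}{3} \approx -17.333$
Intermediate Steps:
$U = - \frac{52}{3}$ ($U = -4 + \frac{1}{3} \left(-40\right) = -4 - \frac{40}{3} = - \frac{52}{3} \approx -17.333$)
$29 \cdot 0 \left(6 + 3\right) + U = 29 \cdot 0 \left(6 + 3\right) - \frac{52}{3} = 29 \cdot 0 \cdot 9 - \frac{52}{3} = 29 \cdot 0 - \frac{52}{3} = 0 - \frac{52}{3} = - \frac{52}{3}$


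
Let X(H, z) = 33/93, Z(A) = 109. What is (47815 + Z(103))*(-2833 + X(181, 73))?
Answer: -4208302288/31 ≈ -1.3575e+8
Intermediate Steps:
X(H, z) = 11/31 (X(H, z) = 33*(1/93) = 11/31)
(47815 + Z(103))*(-2833 + X(181, 73)) = (47815 + 109)*(-2833 + 11/31) = 47924*(-87812/31) = -4208302288/31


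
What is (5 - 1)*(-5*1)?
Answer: -20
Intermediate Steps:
(5 - 1)*(-5*1) = 4*(-5) = -20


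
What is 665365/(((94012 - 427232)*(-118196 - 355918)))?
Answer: 133073/31596853416 ≈ 4.2116e-6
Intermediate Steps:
665365/(((94012 - 427232)*(-118196 - 355918))) = 665365/((-333220*(-474114))) = 665365/157984267080 = 665365*(1/157984267080) = 133073/31596853416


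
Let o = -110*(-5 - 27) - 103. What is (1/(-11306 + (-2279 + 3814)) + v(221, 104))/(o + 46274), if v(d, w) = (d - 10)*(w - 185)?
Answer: -166996162/485530761 ≈ -0.34395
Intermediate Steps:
v(d, w) = (-185 + w)*(-10 + d) (v(d, w) = (-10 + d)*(-185 + w) = (-185 + w)*(-10 + d))
o = 3417 (o = -110*(-32) - 103 = 3520 - 103 = 3417)
(1/(-11306 + (-2279 + 3814)) + v(221, 104))/(o + 46274) = (1/(-11306 + (-2279 + 3814)) + (1850 - 185*221 - 10*104 + 221*104))/(3417 + 46274) = (1/(-11306 + 1535) + (1850 - 40885 - 1040 + 22984))/49691 = (1/(-9771) - 17091)*(1/49691) = (-1/9771 - 17091)*(1/49691) = -166996162/9771*1/49691 = -166996162/485530761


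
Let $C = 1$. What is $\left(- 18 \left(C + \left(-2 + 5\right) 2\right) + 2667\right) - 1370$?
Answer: $1171$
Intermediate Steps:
$\left(- 18 \left(C + \left(-2 + 5\right) 2\right) + 2667\right) - 1370 = \left(- 18 \left(1 + \left(-2 + 5\right) 2\right) + 2667\right) - 1370 = \left(- 18 \left(1 + 3 \cdot 2\right) + 2667\right) - 1370 = \left(- 18 \left(1 + 6\right) + 2667\right) - 1370 = \left(\left(-18\right) 7 + 2667\right) - 1370 = \left(-126 + 2667\right) - 1370 = 2541 - 1370 = 1171$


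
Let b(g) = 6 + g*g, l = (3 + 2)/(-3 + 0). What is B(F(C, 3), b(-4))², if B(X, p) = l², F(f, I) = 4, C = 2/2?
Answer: 625/81 ≈ 7.7160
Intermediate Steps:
l = -5/3 (l = 5/(-3) = 5*(-⅓) = -5/3 ≈ -1.6667)
C = 1 (C = 2*(½) = 1)
b(g) = 6 + g²
B(X, p) = 25/9 (B(X, p) = (-5/3)² = 25/9)
B(F(C, 3), b(-4))² = (25/9)² = 625/81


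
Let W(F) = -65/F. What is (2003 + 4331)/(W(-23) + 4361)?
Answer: 72841/50184 ≈ 1.4515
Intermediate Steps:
(2003 + 4331)/(W(-23) + 4361) = (2003 + 4331)/(-65/(-23) + 4361) = 6334/(-65*(-1/23) + 4361) = 6334/(65/23 + 4361) = 6334/(100368/23) = 6334*(23/100368) = 72841/50184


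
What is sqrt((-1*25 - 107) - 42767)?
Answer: I*sqrt(42899) ≈ 207.12*I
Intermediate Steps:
sqrt((-1*25 - 107) - 42767) = sqrt((-25 - 107) - 42767) = sqrt(-132 - 42767) = sqrt(-42899) = I*sqrt(42899)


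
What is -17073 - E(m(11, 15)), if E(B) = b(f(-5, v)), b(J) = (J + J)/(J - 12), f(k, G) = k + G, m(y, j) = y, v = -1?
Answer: -51221/3 ≈ -17074.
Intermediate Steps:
f(k, G) = G + k
b(J) = 2*J/(-12 + J) (b(J) = (2*J)/(-12 + J) = 2*J/(-12 + J))
E(B) = 2/3 (E(B) = 2*(-1 - 5)/(-12 + (-1 - 5)) = 2*(-6)/(-12 - 6) = 2*(-6)/(-18) = 2*(-6)*(-1/18) = 2/3)
-17073 - E(m(11, 15)) = -17073 - 1*2/3 = -17073 - 2/3 = -51221/3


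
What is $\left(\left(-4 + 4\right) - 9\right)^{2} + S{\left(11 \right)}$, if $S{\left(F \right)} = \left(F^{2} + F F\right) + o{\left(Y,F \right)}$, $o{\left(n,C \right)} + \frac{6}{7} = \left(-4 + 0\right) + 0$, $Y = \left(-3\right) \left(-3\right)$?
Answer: $\frac{2227}{7} \approx 318.14$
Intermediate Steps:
$Y = 9$
$o{\left(n,C \right)} = - \frac{34}{7}$ ($o{\left(n,C \right)} = - \frac{6}{7} + \left(\left(-4 + 0\right) + 0\right) = - \frac{6}{7} + \left(-4 + 0\right) = - \frac{6}{7} - 4 = - \frac{34}{7}$)
$S{\left(F \right)} = - \frac{34}{7} + 2 F^{2}$ ($S{\left(F \right)} = \left(F^{2} + F F\right) - \frac{34}{7} = \left(F^{2} + F^{2}\right) - \frac{34}{7} = 2 F^{2} - \frac{34}{7} = - \frac{34}{7} + 2 F^{2}$)
$\left(\left(-4 + 4\right) - 9\right)^{2} + S{\left(11 \right)} = \left(\left(-4 + 4\right) - 9\right)^{2} - \left(\frac{34}{7} - 2 \cdot 11^{2}\right) = \left(0 - 9\right)^{2} + \left(- \frac{34}{7} + 2 \cdot 121\right) = \left(-9\right)^{2} + \left(- \frac{34}{7} + 242\right) = 81 + \frac{1660}{7} = \frac{2227}{7}$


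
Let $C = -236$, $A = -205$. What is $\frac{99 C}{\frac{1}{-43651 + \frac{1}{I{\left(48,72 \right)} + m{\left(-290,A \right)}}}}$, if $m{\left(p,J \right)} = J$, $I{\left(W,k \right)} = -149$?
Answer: $1019862030$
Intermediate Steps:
$\frac{99 C}{\frac{1}{-43651 + \frac{1}{I{\left(48,72 \right)} + m{\left(-290,A \right)}}}} = \frac{99 \left(-236\right)}{\frac{1}{-43651 + \frac{1}{-149 - 205}}} = - \frac{23364}{\frac{1}{-43651 + \frac{1}{-354}}} = - \frac{23364}{\frac{1}{-43651 - \frac{1}{354}}} = - \frac{23364}{\frac{1}{- \frac{15452455}{354}}} = - \frac{23364}{- \frac{354}{15452455}} = \left(-23364\right) \left(- \frac{15452455}{354}\right) = 1019862030$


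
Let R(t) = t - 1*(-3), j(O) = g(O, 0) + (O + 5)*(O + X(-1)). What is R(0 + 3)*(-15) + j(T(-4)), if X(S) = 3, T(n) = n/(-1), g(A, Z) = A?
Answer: -23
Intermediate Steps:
T(n) = -n (T(n) = n*(-1) = -n)
j(O) = O + (3 + O)*(5 + O) (j(O) = O + (O + 5)*(O + 3) = O + (5 + O)*(3 + O) = O + (3 + O)*(5 + O))
R(t) = 3 + t (R(t) = t + 3 = 3 + t)
R(0 + 3)*(-15) + j(T(-4)) = (3 + (0 + 3))*(-15) + (15 + (-1*(-4))² + 9*(-1*(-4))) = (3 + 3)*(-15) + (15 + 4² + 9*4) = 6*(-15) + (15 + 16 + 36) = -90 + 67 = -23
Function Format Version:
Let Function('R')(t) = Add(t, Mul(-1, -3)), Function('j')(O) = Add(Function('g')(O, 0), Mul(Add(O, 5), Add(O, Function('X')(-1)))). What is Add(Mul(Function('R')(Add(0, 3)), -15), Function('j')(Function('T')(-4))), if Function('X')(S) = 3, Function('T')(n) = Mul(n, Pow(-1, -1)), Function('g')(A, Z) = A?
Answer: -23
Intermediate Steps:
Function('T')(n) = Mul(-1, n) (Function('T')(n) = Mul(n, -1) = Mul(-1, n))
Function('j')(O) = Add(O, Mul(Add(3, O), Add(5, O))) (Function('j')(O) = Add(O, Mul(Add(O, 5), Add(O, 3))) = Add(O, Mul(Add(5, O), Add(3, O))) = Add(O, Mul(Add(3, O), Add(5, O))))
Function('R')(t) = Add(3, t) (Function('R')(t) = Add(t, 3) = Add(3, t))
Add(Mul(Function('R')(Add(0, 3)), -15), Function('j')(Function('T')(-4))) = Add(Mul(Add(3, Add(0, 3)), -15), Add(15, Pow(Mul(-1, -4), 2), Mul(9, Mul(-1, -4)))) = Add(Mul(Add(3, 3), -15), Add(15, Pow(4, 2), Mul(9, 4))) = Add(Mul(6, -15), Add(15, 16, 36)) = Add(-90, 67) = -23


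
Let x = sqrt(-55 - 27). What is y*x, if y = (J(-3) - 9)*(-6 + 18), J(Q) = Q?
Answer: -144*I*sqrt(82) ≈ -1304.0*I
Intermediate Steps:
x = I*sqrt(82) (x = sqrt(-82) = I*sqrt(82) ≈ 9.0554*I)
y = -144 (y = (-3 - 9)*(-6 + 18) = -12*12 = -144)
y*x = -144*I*sqrt(82)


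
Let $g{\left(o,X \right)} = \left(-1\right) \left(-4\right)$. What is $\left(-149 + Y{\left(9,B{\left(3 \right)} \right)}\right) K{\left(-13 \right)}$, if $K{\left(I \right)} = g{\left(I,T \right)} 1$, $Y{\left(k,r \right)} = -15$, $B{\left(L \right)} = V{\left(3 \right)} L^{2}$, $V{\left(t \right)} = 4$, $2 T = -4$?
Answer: $-656$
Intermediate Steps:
$T = -2$ ($T = \frac{1}{2} \left(-4\right) = -2$)
$g{\left(o,X \right)} = 4$
$B{\left(L \right)} = 4 L^{2}$
$K{\left(I \right)} = 4$ ($K{\left(I \right)} = 4 \cdot 1 = 4$)
$\left(-149 + Y{\left(9,B{\left(3 \right)} \right)}\right) K{\left(-13 \right)} = \left(-149 - 15\right) 4 = \left(-164\right) 4 = -656$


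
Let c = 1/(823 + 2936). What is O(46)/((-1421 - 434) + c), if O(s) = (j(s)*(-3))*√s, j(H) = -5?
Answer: -56385*√46/6972944 ≈ -0.054844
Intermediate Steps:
c = 1/3759 ≈ 0.00026603
O(s) = 15*√s (O(s) = (-5*(-3))*√s = 15*√s)
O(46)/((-1421 - 434) + c) = (15*√46)/((-1421 - 434) + 1/3759) = (15*√46)/(-1855 + 1/3759) = (15*√46)/(-6972944/3759) = (15*√46)*(-3759/6972944) = -56385*√46/6972944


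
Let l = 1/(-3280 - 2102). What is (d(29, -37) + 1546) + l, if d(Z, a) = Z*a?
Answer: 2545685/5382 ≈ 473.00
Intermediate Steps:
l = -1/5382 (l = 1/(-5382) = -1/5382 ≈ -0.00018580)
(d(29, -37) + 1546) + l = (29*(-37) + 1546) - 1/5382 = (-1073 + 1546) - 1/5382 = 473 - 1/5382 = 2545685/5382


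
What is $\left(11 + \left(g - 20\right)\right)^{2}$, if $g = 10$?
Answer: $1$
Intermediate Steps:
$\left(11 + \left(g - 20\right)\right)^{2} = \left(11 + \left(10 - 20\right)\right)^{2} = \left(11 - 10\right)^{2} = 1^{2} = 1$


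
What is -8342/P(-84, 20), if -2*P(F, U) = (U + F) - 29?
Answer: -16684/93 ≈ -179.40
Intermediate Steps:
P(F, U) = 29/2 - F/2 - U/2 (P(F, U) = -((U + F) - 29)/2 = -((F + U) - 29)/2 = -(-29 + F + U)/2 = 29/2 - F/2 - U/2)
-8342/P(-84, 20) = -8342/(29/2 - ½*(-84) - ½*20) = -8342/(29/2 + 42 - 10) = -8342/93/2 = -8342*2/93 = -16684/93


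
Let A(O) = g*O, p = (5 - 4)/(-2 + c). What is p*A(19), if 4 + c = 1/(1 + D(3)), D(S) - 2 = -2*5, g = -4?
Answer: 532/43 ≈ 12.372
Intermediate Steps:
D(S) = -8 (D(S) = 2 - 2*5 = 2 - 10 = -8)
c = -29/7 (c = -4 + 1/(1 - 8) = -4 + 1/(-7) = -4 - ⅐ = -29/7 ≈ -4.1429)
p = -7/43 (p = (5 - 4)/(-2 - 29/7) = 1/(-43/7) = 1*(-7/43) = -7/43 ≈ -0.16279)
A(O) = -4*O
p*A(19) = -(-28)*19/43 = -7/43*(-76) = 532/43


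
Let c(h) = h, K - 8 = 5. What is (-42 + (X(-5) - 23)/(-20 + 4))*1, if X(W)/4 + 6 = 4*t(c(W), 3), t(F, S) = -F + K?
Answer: -913/16 ≈ -57.063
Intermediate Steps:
K = 13 (K = 8 + 5 = 13)
t(F, S) = 13 - F (t(F, S) = -F + 13 = 13 - F)
X(W) = 184 - 16*W (X(W) = -24 + 4*(4*(13 - W)) = -24 + 4*(52 - 4*W) = -24 + (208 - 16*W) = 184 - 16*W)
(-42 + (X(-5) - 23)/(-20 + 4))*1 = (-42 + ((184 - 16*(-5)) - 23)/(-20 + 4))*1 = (-42 + ((184 + 80) - 23)/(-16))*1 = (-42 + (264 - 23)*(-1/16))*1 = (-42 + 241*(-1/16))*1 = (-42 - 241/16)*1 = -913/16*1 = -913/16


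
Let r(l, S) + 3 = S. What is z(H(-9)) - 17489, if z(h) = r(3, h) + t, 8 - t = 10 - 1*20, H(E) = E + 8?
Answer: -17475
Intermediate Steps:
r(l, S) = -3 + S
H(E) = 8 + E
t = 18 (t = 8 - (10 - 1*20) = 8 - (10 - 20) = 8 - 1*(-10) = 8 + 10 = 18)
z(h) = 15 + h (z(h) = (-3 + h) + 18 = 15 + h)
z(H(-9)) - 17489 = (15 + (8 - 9)) - 17489 = (15 - 1) - 17489 = 14 - 17489 = -17475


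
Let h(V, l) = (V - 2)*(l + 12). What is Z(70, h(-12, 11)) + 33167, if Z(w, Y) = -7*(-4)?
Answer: 33195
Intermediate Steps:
h(V, l) = (-2 + V)*(12 + l)
Z(w, Y) = 28
Z(70, h(-12, 11)) + 33167 = 28 + 33167 = 33195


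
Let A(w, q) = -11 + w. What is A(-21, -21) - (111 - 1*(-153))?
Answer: -296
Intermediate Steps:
A(-21, -21) - (111 - 1*(-153)) = (-11 - 21) - (111 - 1*(-153)) = -32 - (111 + 153) = -32 - 1*264 = -32 - 264 = -296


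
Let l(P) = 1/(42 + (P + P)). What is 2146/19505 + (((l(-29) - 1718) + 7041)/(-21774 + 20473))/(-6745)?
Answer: 60593598931/547715691920 ≈ 0.11063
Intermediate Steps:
l(P) = 1/(42 + 2*P)
2146/19505 + (((l(-29) - 1718) + 7041)/(-21774 + 20473))/(-6745) = 2146/19505 + (((1/(2*(21 - 29)) - 1718) + 7041)/(-21774 + 20473))/(-6745) = 2146*(1/19505) + ((((½)/(-8) - 1718) + 7041)/(-1301))*(-1/6745) = 2146/19505 + ((((½)*(-⅛) - 1718) + 7041)*(-1/1301))*(-1/6745) = 2146/19505 + (((-1/16 - 1718) + 7041)*(-1/1301))*(-1/6745) = 2146/19505 + ((-27489/16 + 7041)*(-1/1301))*(-1/6745) = 2146/19505 + ((85167/16)*(-1/1301))*(-1/6745) = 2146/19505 - 85167/20816*(-1/6745) = 2146/19505 + 85167/140403920 = 60593598931/547715691920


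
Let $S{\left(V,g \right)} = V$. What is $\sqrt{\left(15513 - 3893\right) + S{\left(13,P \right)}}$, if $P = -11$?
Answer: $\sqrt{11633} \approx 107.86$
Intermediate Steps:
$\sqrt{\left(15513 - 3893\right) + S{\left(13,P \right)}} = \sqrt{\left(15513 - 3893\right) + 13} = \sqrt{11620 + 13} = \sqrt{11633}$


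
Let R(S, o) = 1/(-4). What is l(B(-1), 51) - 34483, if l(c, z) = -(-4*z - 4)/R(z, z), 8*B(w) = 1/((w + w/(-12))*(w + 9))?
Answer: -35315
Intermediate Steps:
R(S, o) = -1/4
B(w) = 3/(22*w*(9 + w)) (B(w) = 1/(8*(((w + w/(-12))*(w + 9)))) = 1/(8*(((w + w*(-1/12))*(9 + w)))) = 1/(8*(((w - w/12)*(9 + w)))) = 1/(8*(((11*w/12)*(9 + w)))) = 1/(8*((11*w*(9 + w)/12))) = (12/(11*w*(9 + w)))/8 = 3/(22*w*(9 + w)))
l(c, z) = -16 - 16*z (l(c, z) = -(-4*z - 4)/(-1/4) = -(-4 - 4*z)*(-4) = -(16 + 16*z) = -16 - 16*z)
l(B(-1), 51) - 34483 = (-16 - 16*51) - 34483 = (-16 - 816) - 34483 = -832 - 34483 = -35315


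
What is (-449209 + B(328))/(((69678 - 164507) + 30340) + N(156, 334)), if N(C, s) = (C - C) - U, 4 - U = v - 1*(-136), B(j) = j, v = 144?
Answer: 448881/64213 ≈ 6.9905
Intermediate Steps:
U = -276 (U = 4 - (144 - 1*(-136)) = 4 - (144 + 136) = 4 - 1*280 = 4 - 280 = -276)
N(C, s) = 276 (N(C, s) = (C - C) - 1*(-276) = 0 + 276 = 276)
(-449209 + B(328))/(((69678 - 164507) + 30340) + N(156, 334)) = (-449209 + 328)/(((69678 - 164507) + 30340) + 276) = -448881/((-94829 + 30340) + 276) = -448881/(-64489 + 276) = -448881/(-64213) = -448881*(-1/64213) = 448881/64213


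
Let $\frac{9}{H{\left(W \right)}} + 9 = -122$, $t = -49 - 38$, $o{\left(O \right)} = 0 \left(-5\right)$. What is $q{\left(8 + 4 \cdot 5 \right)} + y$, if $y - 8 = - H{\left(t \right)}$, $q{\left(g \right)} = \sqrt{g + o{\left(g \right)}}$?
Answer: $\frac{1057}{131} + 2 \sqrt{7} \approx 13.36$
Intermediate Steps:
$o{\left(O \right)} = 0$
$t = -87$
$H{\left(W \right)} = - \frac{9}{131}$ ($H{\left(W \right)} = \frac{9}{-9 - 122} = \frac{9}{-131} = 9 \left(- \frac{1}{131}\right) = - \frac{9}{131}$)
$q{\left(g \right)} = \sqrt{g}$ ($q{\left(g \right)} = \sqrt{g + 0} = \sqrt{g}$)
$y = \frac{1057}{131}$ ($y = 8 - - \frac{9}{131} = 8 + \frac{9}{131} = \frac{1057}{131} \approx 8.0687$)
$q{\left(8 + 4 \cdot 5 \right)} + y = \sqrt{8 + 4 \cdot 5} + \frac{1057}{131} = \sqrt{8 + 20} + \frac{1057}{131} = \sqrt{28} + \frac{1057}{131} = 2 \sqrt{7} + \frac{1057}{131} = \frac{1057}{131} + 2 \sqrt{7}$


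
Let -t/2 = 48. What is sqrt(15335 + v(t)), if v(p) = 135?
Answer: sqrt(15470) ≈ 124.38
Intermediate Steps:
t = -96 (t = -2*48 = -96)
sqrt(15335 + v(t)) = sqrt(15335 + 135) = sqrt(15470)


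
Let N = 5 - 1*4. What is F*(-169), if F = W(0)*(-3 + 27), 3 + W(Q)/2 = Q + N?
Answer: 16224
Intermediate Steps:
N = 1 (N = 5 - 4 = 1)
W(Q) = -4 + 2*Q (W(Q) = -6 + 2*(Q + 1) = -6 + 2*(1 + Q) = -6 + (2 + 2*Q) = -4 + 2*Q)
F = -96 (F = (-4 + 2*0)*(-3 + 27) = (-4 + 0)*24 = -4*24 = -96)
F*(-169) = -96*(-169) = 16224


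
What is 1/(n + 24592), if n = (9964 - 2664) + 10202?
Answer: 1/42094 ≈ 2.3756e-5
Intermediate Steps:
n = 17502 (n = 7300 + 10202 = 17502)
1/(n + 24592) = 1/(17502 + 24592) = 1/42094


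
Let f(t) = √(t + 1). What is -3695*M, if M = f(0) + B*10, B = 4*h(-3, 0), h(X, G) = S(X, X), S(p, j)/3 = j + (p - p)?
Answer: 1326505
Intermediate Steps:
S(p, j) = 3*j (S(p, j) = 3*(j + (p - p)) = 3*(j + 0) = 3*j)
h(X, G) = 3*X
B = -36 (B = 4*(3*(-3)) = 4*(-9) = -36)
f(t) = √(1 + t)
M = -359 (M = √(1 + 0) - 36*10 = √1 - 360 = 1 - 360 = -359)
-3695*M = -3695*(-359) = 1326505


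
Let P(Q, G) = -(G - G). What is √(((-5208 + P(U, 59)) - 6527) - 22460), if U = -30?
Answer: I*√34195 ≈ 184.92*I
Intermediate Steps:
P(Q, G) = 0 (P(Q, G) = -1*0 = 0)
√(((-5208 + P(U, 59)) - 6527) - 22460) = √(((-5208 + 0) - 6527) - 22460) = √((-5208 - 6527) - 22460) = √(-11735 - 22460) = √(-34195) = I*√34195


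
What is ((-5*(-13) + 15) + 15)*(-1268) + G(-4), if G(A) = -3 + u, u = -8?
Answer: -120471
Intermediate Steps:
G(A) = -11 (G(A) = -3 - 8 = -11)
((-5*(-13) + 15) + 15)*(-1268) + G(-4) = ((-5*(-13) + 15) + 15)*(-1268) - 11 = ((65 + 15) + 15)*(-1268) - 11 = (80 + 15)*(-1268) - 11 = 95*(-1268) - 11 = -120460 - 11 = -120471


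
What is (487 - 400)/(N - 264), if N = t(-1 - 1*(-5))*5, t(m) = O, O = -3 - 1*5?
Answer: -87/304 ≈ -0.28618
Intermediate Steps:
O = -8 (O = -3 - 5 = -8)
t(m) = -8
N = -40 (N = -8*5 = -40)
(487 - 400)/(N - 264) = (487 - 400)/(-40 - 264) = 87/(-304) = 87*(-1/304) = -87/304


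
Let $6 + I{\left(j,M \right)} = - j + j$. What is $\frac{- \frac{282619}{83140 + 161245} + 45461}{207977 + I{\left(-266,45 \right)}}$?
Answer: $\frac{11109703866}{50824992835} \approx 0.21859$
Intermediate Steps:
$I{\left(j,M \right)} = -6$ ($I{\left(j,M \right)} = -6 + \left(- j + j\right) = -6 + 0 = -6$)
$\frac{- \frac{282619}{83140 + 161245} + 45461}{207977 + I{\left(-266,45 \right)}} = \frac{- \frac{282619}{83140 + 161245} + 45461}{207977 - 6} = \frac{- \frac{282619}{244385} + 45461}{207971} = \left(\left(-282619\right) \frac{1}{244385} + 45461\right) \frac{1}{207971} = \left(- \frac{282619}{244385} + 45461\right) \frac{1}{207971} = \frac{11109703866}{244385} \cdot \frac{1}{207971} = \frac{11109703866}{50824992835}$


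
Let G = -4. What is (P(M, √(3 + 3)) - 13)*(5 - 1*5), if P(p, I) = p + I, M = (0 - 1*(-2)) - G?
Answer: 0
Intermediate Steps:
M = 6 (M = (0 - 1*(-2)) - 1*(-4) = (0 + 2) + 4 = 2 + 4 = 6)
P(p, I) = I + p
(P(M, √(3 + 3)) - 13)*(5 - 1*5) = ((√(3 + 3) + 6) - 13)*(5 - 1*5) = ((√6 + 6) - 13)*(5 - 5) = ((6 + √6) - 13)*0 = (-7 + √6)*0 = 0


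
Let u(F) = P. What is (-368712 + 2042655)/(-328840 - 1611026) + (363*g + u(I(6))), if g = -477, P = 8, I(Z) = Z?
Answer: -111958630927/646622 ≈ -1.7314e+5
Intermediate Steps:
u(F) = 8
(-368712 + 2042655)/(-328840 - 1611026) + (363*g + u(I(6))) = (-368712 + 2042655)/(-328840 - 1611026) + (363*(-477) + 8) = 1673943/(-1939866) + (-173151 + 8) = 1673943*(-1/1939866) - 173143 = -557981/646622 - 173143 = -111958630927/646622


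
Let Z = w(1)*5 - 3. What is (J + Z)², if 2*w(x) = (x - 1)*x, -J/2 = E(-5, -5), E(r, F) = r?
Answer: 49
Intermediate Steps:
J = 10 (J = -2*(-5) = 10)
w(x) = x*(-1 + x)/2 (w(x) = ((x - 1)*x)/2 = ((-1 + x)*x)/2 = (x*(-1 + x))/2 = x*(-1 + x)/2)
Z = -3 (Z = ((½)*1*(-1 + 1))*5 - 3 = ((½)*1*0)*5 - 3 = 0*5 - 3 = 0 - 3 = -3)
(J + Z)² = (10 - 3)² = 7² = 49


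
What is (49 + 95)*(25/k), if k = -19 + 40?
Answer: 1200/7 ≈ 171.43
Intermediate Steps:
k = 21
(49 + 95)*(25/k) = (49 + 95)*(25/21) = 144*(25*(1/21)) = 144*(25/21) = 1200/7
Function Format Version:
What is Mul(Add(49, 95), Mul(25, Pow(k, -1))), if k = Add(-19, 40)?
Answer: Rational(1200, 7) ≈ 171.43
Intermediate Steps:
k = 21
Mul(Add(49, 95), Mul(25, Pow(k, -1))) = Mul(Add(49, 95), Mul(25, Pow(21, -1))) = Mul(144, Mul(25, Rational(1, 21))) = Mul(144, Rational(25, 21)) = Rational(1200, 7)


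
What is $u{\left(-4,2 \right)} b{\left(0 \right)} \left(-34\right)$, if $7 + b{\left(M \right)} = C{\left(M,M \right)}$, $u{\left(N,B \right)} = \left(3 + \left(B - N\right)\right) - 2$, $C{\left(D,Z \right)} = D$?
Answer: $1666$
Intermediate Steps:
$u{\left(N,B \right)} = 1 + B - N$ ($u{\left(N,B \right)} = \left(3 + B - N\right) - 2 = 1 + B - N$)
$b{\left(M \right)} = -7 + M$
$u{\left(-4,2 \right)} b{\left(0 \right)} \left(-34\right) = \left(1 + 2 - -4\right) \left(-7 + 0\right) \left(-34\right) = \left(1 + 2 + 4\right) \left(-7\right) \left(-34\right) = 7 \left(-7\right) \left(-34\right) = \left(-49\right) \left(-34\right) = 1666$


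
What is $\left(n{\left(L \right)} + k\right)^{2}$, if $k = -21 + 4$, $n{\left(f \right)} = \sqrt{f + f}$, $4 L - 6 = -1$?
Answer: $\frac{\left(34 - \sqrt{10}\right)^{2}}{4} \approx 237.74$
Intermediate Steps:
$L = \frac{5}{4}$ ($L = \frac{3}{2} + \frac{1}{4} \left(-1\right) = \frac{3}{2} - \frac{1}{4} = \frac{5}{4} \approx 1.25$)
$n{\left(f \right)} = \sqrt{2} \sqrt{f}$ ($n{\left(f \right)} = \sqrt{2 f} = \sqrt{2} \sqrt{f}$)
$k = -17$
$\left(n{\left(L \right)} + k\right)^{2} = \left(\sqrt{2} \sqrt{\frac{5}{4}} - 17\right)^{2} = \left(\sqrt{2} \frac{\sqrt{5}}{2} - 17\right)^{2} = \left(\frac{\sqrt{10}}{2} - 17\right)^{2} = \left(-17 + \frac{\sqrt{10}}{2}\right)^{2}$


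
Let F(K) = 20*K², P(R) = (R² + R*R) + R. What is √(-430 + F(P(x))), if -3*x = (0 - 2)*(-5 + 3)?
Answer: I*√26830/9 ≈ 18.2*I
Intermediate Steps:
x = -4/3 (x = -(0 - 2)*(-5 + 3)/3 = -(-2)*(-2)/3 = -⅓*4 = -4/3 ≈ -1.3333)
P(R) = R + 2*R² (P(R) = (R² + R²) + R = 2*R² + R = R + 2*R²)
√(-430 + F(P(x))) = √(-430 + 20*(-4*(1 + 2*(-4/3))/3)²) = √(-430 + 20*(-4*(1 - 8/3)/3)²) = √(-430 + 20*(-4/3*(-5/3))²) = √(-430 + 20*(20/9)²) = √(-430 + 20*(400/81)) = √(-430 + 8000/81) = √(-26830/81) = I*√26830/9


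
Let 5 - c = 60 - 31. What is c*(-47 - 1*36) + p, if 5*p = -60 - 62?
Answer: 9838/5 ≈ 1967.6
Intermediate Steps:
c = -24 (c = 5 - (60 - 31) = 5 - 1*29 = 5 - 29 = -24)
p = -122/5 (p = (-60 - 62)/5 = (1/5)*(-122) = -122/5 ≈ -24.400)
c*(-47 - 1*36) + p = -24*(-47 - 1*36) - 122/5 = -24*(-47 - 36) - 122/5 = -24*(-83) - 122/5 = 1992 - 122/5 = 9838/5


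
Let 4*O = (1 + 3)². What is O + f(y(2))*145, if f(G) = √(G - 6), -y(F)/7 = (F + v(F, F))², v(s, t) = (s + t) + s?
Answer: 4 + 145*I*√454 ≈ 4.0 + 3089.6*I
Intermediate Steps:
v(s, t) = t + 2*s
O = 4 (O = (1 + 3)²/4 = (¼)*4² = (¼)*16 = 4)
y(F) = -112*F² (y(F) = -7*(F + (F + 2*F))² = -7*(F + 3*F)² = -7*16*F² = -112*F²)
f(G) = √(-6 + G)
O + f(y(2))*145 = 4 + √(-6 - 112*2²)*145 = 4 + √(-6 - 112*4)*145 = 4 + √(-6 - 448)*145 = 4 + √(-454)*145 = 4 + (I*√454)*145 = 4 + 145*I*√454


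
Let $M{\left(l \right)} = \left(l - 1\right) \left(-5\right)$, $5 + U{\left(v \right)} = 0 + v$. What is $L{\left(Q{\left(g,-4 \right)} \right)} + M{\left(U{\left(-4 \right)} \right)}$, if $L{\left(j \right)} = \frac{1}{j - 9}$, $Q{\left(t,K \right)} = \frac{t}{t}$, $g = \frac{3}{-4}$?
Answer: $\frac{399}{8} \approx 49.875$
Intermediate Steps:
$g = - \frac{3}{4}$ ($g = 3 \left(- \frac{1}{4}\right) = - \frac{3}{4} \approx -0.75$)
$Q{\left(t,K \right)} = 1$
$U{\left(v \right)} = -5 + v$ ($U{\left(v \right)} = -5 + \left(0 + v\right) = -5 + v$)
$L{\left(j \right)} = \frac{1}{-9 + j}$
$M{\left(l \right)} = 5 - 5 l$ ($M{\left(l \right)} = \left(-1 + l\right) \left(-5\right) = 5 - 5 l$)
$L{\left(Q{\left(g,-4 \right)} \right)} + M{\left(U{\left(-4 \right)} \right)} = \frac{1}{-9 + 1} - \left(-5 + 5 \left(-5 - 4\right)\right) = \frac{1}{-8} + \left(5 - -45\right) = - \frac{1}{8} + \left(5 + 45\right) = - \frac{1}{8} + 50 = \frac{399}{8}$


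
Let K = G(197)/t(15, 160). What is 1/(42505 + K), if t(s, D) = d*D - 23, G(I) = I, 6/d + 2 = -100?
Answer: 551/23416906 ≈ 2.3530e-5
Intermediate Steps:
d = -1/17 (d = 6/(-2 - 100) = 6/(-102) = 6*(-1/102) = -1/17 ≈ -0.058824)
t(s, D) = -23 - D/17 (t(s, D) = -D/17 - 23 = -23 - D/17)
K = -3349/551 (K = 197/(-23 - 1/17*160) = 197/(-23 - 160/17) = 197/(-551/17) = 197*(-17/551) = -3349/551 ≈ -6.0780)
1/(42505 + K) = 1/(42505 - 3349/551) = 1/(23416906/551) = 551/23416906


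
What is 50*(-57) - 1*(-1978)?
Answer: -872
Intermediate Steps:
50*(-57) - 1*(-1978) = -2850 + 1978 = -872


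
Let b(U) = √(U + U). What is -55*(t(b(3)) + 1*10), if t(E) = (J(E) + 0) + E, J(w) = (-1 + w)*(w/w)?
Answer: -495 - 110*√6 ≈ -764.44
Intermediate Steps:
b(U) = √2*√U (b(U) = √(2*U) = √2*√U)
J(w) = -1 + w (J(w) = (-1 + w)*1 = -1 + w)
t(E) = -1 + 2*E (t(E) = ((-1 + E) + 0) + E = (-1 + E) + E = -1 + 2*E)
-55*(t(b(3)) + 1*10) = -55*((-1 + 2*(√2*√3)) + 1*10) = -55*((-1 + 2*√6) + 10) = -55*(9 + 2*√6) = -495 - 110*√6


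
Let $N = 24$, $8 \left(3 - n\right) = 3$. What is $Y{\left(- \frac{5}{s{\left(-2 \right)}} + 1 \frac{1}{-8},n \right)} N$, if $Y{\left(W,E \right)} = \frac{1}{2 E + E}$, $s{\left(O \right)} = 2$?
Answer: $\frac{64}{21} \approx 3.0476$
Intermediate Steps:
$n = \frac{21}{8}$ ($n = 3 - \frac{3}{8} = \frac{21}{8} \approx 2.625$)
$Y{\left(W,E \right)} = \frac{1}{3 E}$
$Y{\left(- \frac{5}{s{\left(-2 \right)}} + 1 \frac{1}{-8},n \right)} N = \frac{1}{3 \cdot \frac{21}{8}} \cdot 24 = \frac{1}{3} \cdot \frac{8}{21} \cdot 24 = \frac{8}{63} \cdot 24 = \frac{64}{21}$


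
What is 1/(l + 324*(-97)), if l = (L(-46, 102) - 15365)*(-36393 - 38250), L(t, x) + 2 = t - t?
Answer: 1/1147007553 ≈ 8.7183e-10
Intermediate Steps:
L(t, x) = -2 (L(t, x) = -2 + (t - t) = -2 + 0 = -2)
l = 1147038981 (l = (-2 - 15365)*(-36393 - 38250) = -15367*(-74643) = 1147038981)
1/(l + 324*(-97)) = 1/(1147038981 + 324*(-97)) = 1/(1147038981 - 31428) = 1/1147007553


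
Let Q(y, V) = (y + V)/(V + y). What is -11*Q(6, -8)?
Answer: -11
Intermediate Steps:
Q(y, V) = 1 (Q(y, V) = (V + y)/(V + y) = 1)
-11*Q(6, -8) = -11*1 = -11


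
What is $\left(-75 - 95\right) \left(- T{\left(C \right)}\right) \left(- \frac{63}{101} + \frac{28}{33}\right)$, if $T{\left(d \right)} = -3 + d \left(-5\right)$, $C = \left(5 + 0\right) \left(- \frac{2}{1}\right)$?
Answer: $\frac{5984510}{3333} \approx 1795.5$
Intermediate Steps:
$C = -10$ ($C = 5 \left(\left(-2\right) 1\right) = 5 \left(-2\right) = -10$)
$T{\left(d \right)} = -3 - 5 d$
$\left(-75 - 95\right) \left(- T{\left(C \right)}\right) \left(- \frac{63}{101} + \frac{28}{33}\right) = \left(-75 - 95\right) \left(- (-3 - -50)\right) \left(- \frac{63}{101} + \frac{28}{33}\right) = - 170 \left(- (-3 + 50)\right) \left(\left(-63\right) \frac{1}{101} + 28 \cdot \frac{1}{33}\right) = - 170 \left(\left(-1\right) 47\right) \left(- \frac{63}{101} + \frac{28}{33}\right) = \left(-170\right) \left(-47\right) \frac{749}{3333} = 7990 \cdot \frac{749}{3333} = \frac{5984510}{3333}$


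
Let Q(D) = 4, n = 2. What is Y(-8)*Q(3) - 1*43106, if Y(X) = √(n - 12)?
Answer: -43106 + 4*I*√10 ≈ -43106.0 + 12.649*I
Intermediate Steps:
Y(X) = I*√10 (Y(X) = √(2 - 12) = √(-10) = I*√10)
Y(-8)*Q(3) - 1*43106 = (I*√10)*4 - 1*43106 = 4*I*√10 - 43106 = -43106 + 4*I*√10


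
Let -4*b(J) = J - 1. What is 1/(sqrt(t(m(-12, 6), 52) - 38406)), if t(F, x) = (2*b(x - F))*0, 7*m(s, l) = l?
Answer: -I*sqrt(38406)/38406 ≈ -0.0051027*I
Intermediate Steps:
m(s, l) = l/7
b(J) = 1/4 - J/4 (b(J) = -(J - 1)/4 = -(-1 + J)/4 = 1/4 - J/4)
t(F, x) = 0 (t(F, x) = (2*(1/4 - (x - F)/4))*0 = (2*(1/4 + (-x/4 + F/4)))*0 = (2*(1/4 - x/4 + F/4))*0 = (1/2 + F/2 - x/2)*0 = 0)
1/(sqrt(t(m(-12, 6), 52) - 38406)) = 1/(sqrt(0 - 38406)) = 1/(sqrt(-38406)) = 1/(I*sqrt(38406)) = -I*sqrt(38406)/38406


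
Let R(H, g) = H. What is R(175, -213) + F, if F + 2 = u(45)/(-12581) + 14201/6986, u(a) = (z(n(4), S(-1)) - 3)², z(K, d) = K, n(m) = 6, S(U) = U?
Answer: 15383719725/87890866 ≈ 175.03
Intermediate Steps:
u(a) = 9 (u(a) = (6 - 3)² = 3² = 9)
F = 2818175/87890866 (F = -2 + (9/(-12581) + 14201/6986) = -2 + (9*(-1/12581) + 14201*(1/6986)) = -2 + (-9/12581 + 14201/6986) = -2 + 178599907/87890866 = 2818175/87890866 ≈ 0.032064)
R(175, -213) + F = 175 + 2818175/87890866 = 15383719725/87890866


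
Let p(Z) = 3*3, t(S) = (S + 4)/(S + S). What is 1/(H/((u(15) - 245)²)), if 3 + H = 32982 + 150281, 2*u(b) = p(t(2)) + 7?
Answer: 56169/183260 ≈ 0.30650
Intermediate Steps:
t(S) = (4 + S)/(2*S) (t(S) = (4 + S)/((2*S)) = (4 + S)*(1/(2*S)) = (4 + S)/(2*S))
p(Z) = 9
u(b) = 8 (u(b) = (9 + 7)/2 = (½)*16 = 8)
H = 183260 (H = -3 + (32982 + 150281) = -3 + 183263 = 183260)
1/(H/((u(15) - 245)²)) = 1/(183260/((8 - 245)²)) = 1/(183260/((-237)²)) = 1/(183260/56169) = 56169/183260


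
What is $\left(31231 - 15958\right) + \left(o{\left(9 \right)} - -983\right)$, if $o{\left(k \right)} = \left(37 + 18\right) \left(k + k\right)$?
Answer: $17246$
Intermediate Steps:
$o{\left(k \right)} = 110 k$ ($o{\left(k \right)} = 55 \cdot 2 k = 110 k$)
$\left(31231 - 15958\right) + \left(o{\left(9 \right)} - -983\right) = \left(31231 - 15958\right) + \left(110 \cdot 9 - -983\right) = 15273 + \left(990 + 983\right) = 15273 + 1973 = 17246$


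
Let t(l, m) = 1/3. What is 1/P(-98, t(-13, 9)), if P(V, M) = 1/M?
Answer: ⅓ ≈ 0.33333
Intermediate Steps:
t(l, m) = ⅓
1/P(-98, t(-13, 9)) = 1/(1/(⅓)) = 1/3 = ⅓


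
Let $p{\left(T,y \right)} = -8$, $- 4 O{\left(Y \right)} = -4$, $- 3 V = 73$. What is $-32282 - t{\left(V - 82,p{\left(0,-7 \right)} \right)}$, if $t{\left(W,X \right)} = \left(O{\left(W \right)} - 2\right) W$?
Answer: $- \frac{97165}{3} \approx -32388.0$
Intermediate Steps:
$V = - \frac{73}{3}$ ($V = \left(- \frac{1}{3}\right) 73 = - \frac{73}{3} \approx -24.333$)
$O{\left(Y \right)} = 1$ ($O{\left(Y \right)} = \left(- \frac{1}{4}\right) \left(-4\right) = 1$)
$t{\left(W,X \right)} = - W$ ($t{\left(W,X \right)} = \left(1 - 2\right) W = - W$)
$-32282 - t{\left(V - 82,p{\left(0,-7 \right)} \right)} = -32282 - - (- \frac{73}{3} - 82) = -32282 - \left(-1\right) \left(- \frac{319}{3}\right) = -32282 - \frac{319}{3} = - \frac{97165}{3}$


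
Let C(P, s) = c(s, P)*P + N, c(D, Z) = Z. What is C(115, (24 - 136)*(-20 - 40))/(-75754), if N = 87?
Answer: -6656/37877 ≈ -0.17573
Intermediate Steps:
C(P, s) = 87 + P² (C(P, s) = P*P + 87 = P² + 87 = 87 + P²)
C(115, (24 - 136)*(-20 - 40))/(-75754) = (87 + 115²)/(-75754) = (87 + 13225)*(-1/75754) = 13312*(-1/75754) = -6656/37877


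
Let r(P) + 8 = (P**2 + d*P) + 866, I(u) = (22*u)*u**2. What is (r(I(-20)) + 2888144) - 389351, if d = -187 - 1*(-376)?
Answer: 30945235651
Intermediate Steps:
d = 189 (d = -187 + 376 = 189)
I(u) = 22*u**3
r(P) = 858 + P**2 + 189*P (r(P) = -8 + ((P**2 + 189*P) + 866) = -8 + (866 + P**2 + 189*P) = 858 + P**2 + 189*P)
(r(I(-20)) + 2888144) - 389351 = ((858 + (22*(-20)**3)**2 + 189*(22*(-20)**3)) + 2888144) - 389351 = ((858 + (22*(-8000))**2 + 189*(22*(-8000))) + 2888144) - 389351 = ((858 + (-176000)**2 + 189*(-176000)) + 2888144) - 389351 = ((858 + 30976000000 - 33264000) + 2888144) - 389351 = (30942736858 + 2888144) - 389351 = 30945625002 - 389351 = 30945235651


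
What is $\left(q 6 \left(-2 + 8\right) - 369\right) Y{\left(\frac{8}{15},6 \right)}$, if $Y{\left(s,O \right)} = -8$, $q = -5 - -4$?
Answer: $3240$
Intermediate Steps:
$q = -1$ ($q = -5 + 4 = -1$)
$\left(q 6 \left(-2 + 8\right) - 369\right) Y{\left(\frac{8}{15},6 \right)} = \left(\left(-1\right) 6 \left(-2 + 8\right) - 369\right) \left(-8\right) = \left(\left(-6\right) 6 - 369\right) \left(-8\right) = \left(-36 - 369\right) \left(-8\right) = \left(-405\right) \left(-8\right) = 3240$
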